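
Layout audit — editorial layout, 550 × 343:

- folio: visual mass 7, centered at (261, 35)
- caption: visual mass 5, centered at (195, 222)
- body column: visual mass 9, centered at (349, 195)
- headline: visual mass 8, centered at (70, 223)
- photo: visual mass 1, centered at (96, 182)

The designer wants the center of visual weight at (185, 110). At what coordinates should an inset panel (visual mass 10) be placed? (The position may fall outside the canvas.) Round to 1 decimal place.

(80.1, -67.6)

After adding the inset panel, total weight = 7 + 5 + 9 + 8 + 1 + 10 = 40.
x: need Σw·x = 40·185 = 7400. Existing = 7·261 + 5·195 + 9·349 + 8·70 + 1·96 = 6599. Remainder 801 / 10 ≈ 80.10.
y: need Σw·y = 40·110 = 4400. Existing = 7·35 + 5·222 + 9·195 + 8·223 + 1·182 = 5076. Remainder -676 / 10 ≈ -67.60.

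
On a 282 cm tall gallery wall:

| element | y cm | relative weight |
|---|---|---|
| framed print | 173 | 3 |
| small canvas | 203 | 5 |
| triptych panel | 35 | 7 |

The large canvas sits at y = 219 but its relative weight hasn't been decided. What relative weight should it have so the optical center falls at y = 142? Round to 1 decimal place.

Known weights sum to 3 + 5 + 7 = 15; their moment is 3·173 + 5·203 + 7·35 = 1779.
Set Σw·y/Σw = 142: (1779 + 219w) = 142·(15 + w).
Rearranging, w·(219 − 142) = 142·15 − 1779 = 351, so w ≈ 351/77 = 4.56.

w ≈ 4.6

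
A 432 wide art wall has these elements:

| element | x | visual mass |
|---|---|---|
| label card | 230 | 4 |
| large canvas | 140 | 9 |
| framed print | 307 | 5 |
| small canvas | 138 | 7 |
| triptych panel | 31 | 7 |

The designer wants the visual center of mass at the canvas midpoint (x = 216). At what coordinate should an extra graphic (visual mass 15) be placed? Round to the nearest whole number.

x ≈ 350

With the extra graphic, Σw becomes 4 + 9 + 5 + 7 + 7 + 15 = 47.
Along x: (4898 + 15·x) / 47 = 216 (existing moment 4·230 + 9·140 + 5·307 + 7·138 + 7·31 = 4898) ⇒ x = (10152 − 4898) / 15 ≈ 350.27.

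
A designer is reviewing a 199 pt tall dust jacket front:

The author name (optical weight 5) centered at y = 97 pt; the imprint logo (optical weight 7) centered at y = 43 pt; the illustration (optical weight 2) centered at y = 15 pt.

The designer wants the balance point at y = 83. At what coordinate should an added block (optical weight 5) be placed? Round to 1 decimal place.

y ≈ 152.2

With the added block, Σw becomes 5 + 7 + 2 + 5 = 19.
Along y: (816 + 5·y) / 19 = 83 (existing moment 5·97 + 7·43 + 2·15 = 816) ⇒ y = (1577 − 816) / 5 ≈ 152.20.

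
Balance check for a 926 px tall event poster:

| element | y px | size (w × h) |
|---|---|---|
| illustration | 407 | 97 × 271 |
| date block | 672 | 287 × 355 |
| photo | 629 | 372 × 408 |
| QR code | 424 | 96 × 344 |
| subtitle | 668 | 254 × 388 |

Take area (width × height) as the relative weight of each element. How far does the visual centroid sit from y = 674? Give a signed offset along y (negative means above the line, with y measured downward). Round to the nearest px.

Areas: illustration 97·271 = 26287, date block 287·355 = 101885, photo 372·408 = 151776, QR code 96·344 = 33024, subtitle 254·388 = 98552. Total weight = 411524.
y-moment: 26287·407 + 101885·672 + 151776·629 + 33024·424 + 98552·668 = 254467545; centroid 254467545/411524 ≈ 618.35.
Difference: 618.35 − 674 ≈ -55.65.

≈ -56 px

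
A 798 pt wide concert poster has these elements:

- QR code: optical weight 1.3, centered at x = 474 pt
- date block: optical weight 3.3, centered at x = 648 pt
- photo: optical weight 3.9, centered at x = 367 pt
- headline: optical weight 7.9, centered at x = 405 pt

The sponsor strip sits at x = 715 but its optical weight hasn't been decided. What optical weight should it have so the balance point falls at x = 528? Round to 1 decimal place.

w ≈ 6.8

Existing Σw = 16.4 (1.3 + 3.3 + 3.9 + 7.9); existing moment 1.3·474 + 3.3·648 + 3.9·367 + 7.9·405 = 7385.4.
For the centroid to hit 528: (7385.4 + w·715) / (16.4 + w) = 528.
Solving: w = (528·16.4 − 7385.4) / (715 − 528) = 1273.8 / 187 ≈ 6.81.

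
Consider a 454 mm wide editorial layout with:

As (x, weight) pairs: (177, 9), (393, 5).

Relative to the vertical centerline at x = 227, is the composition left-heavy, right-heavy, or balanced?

right-heavy

Weights sum to 9 + 5 = 14.
Σw·x = 9·177 + 5·393 = 3558, so x̄ = 3558/14 ≈ 254.14.
254.1 vs midline 227 → right-heavy.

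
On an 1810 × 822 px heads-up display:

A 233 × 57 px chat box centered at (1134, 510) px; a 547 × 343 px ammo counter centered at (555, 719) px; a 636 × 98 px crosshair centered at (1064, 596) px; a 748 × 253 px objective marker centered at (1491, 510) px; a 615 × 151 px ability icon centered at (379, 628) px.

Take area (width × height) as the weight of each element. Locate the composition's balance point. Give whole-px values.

Areas → weights: chat box 233·57 = 13281, ammo counter 547·343 = 187621, crosshair 636·98 = 62328, objective marker 748·253 = 189244, ability icon 615·151 = 92865; Σw = 545339.
x-moment: 13281·1134 + 187621·555 + 62328·1064 + 189244·1491 + 92865·379 = 502865940; centroid 502865940/545339 ≈ 922.12.
y-moment: 13281·510 + 187621·719 + 62328·596 + 189244·510 + 92865·628 = 333653957; centroid 333653957/545339 ≈ 611.83.

(922, 612)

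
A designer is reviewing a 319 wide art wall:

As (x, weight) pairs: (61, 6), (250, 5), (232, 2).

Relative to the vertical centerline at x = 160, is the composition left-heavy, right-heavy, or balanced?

Weights sum to 6 + 5 + 2 = 13.
Σw·x = 6·61 + 5·250 + 2·232 = 2080, so x̄ = 2080/13 ≈ 160.00.
The centroid 160.00 matches the midline at 160, so the layout is balanced.

balanced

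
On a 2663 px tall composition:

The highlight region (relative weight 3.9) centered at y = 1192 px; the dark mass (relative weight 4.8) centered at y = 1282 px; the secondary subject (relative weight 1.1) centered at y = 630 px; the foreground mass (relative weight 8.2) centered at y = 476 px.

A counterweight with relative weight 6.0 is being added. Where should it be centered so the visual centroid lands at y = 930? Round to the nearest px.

New total weight: (3.9 + 4.8 + 1.1 + 8.2) + 6.0 = 24.0.
Along y: (15398.6 + 6.0·y) / 24.0 = 930 (existing moment 3.9·1192 + 4.8·1282 + 1.1·630 + 8.2·476 = 15398.6) ⇒ y = (22320.0 − 15398.6) / 6.0 ≈ 1153.57.

y ≈ 1154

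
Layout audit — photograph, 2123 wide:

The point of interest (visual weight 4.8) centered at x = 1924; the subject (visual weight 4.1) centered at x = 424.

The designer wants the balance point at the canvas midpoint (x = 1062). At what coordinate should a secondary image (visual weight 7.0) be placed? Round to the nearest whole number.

x ≈ 845

New total weight: (4.8 + 4.1) + 7.0 = 15.9.
x: need Σw·x = 15.9·1062 = 16885.8. Existing = 4.8·1924 + 4.1·424 = 10973.6. Remainder 5912.2 / 7.0 ≈ 844.60.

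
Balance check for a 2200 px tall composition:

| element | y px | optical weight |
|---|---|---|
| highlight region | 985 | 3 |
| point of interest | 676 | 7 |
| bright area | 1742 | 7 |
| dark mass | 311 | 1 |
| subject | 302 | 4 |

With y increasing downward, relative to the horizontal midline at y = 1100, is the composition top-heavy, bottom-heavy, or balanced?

Weights sum to 3 + 7 + 7 + 1 + 4 = 22.
y-moment: 3·985 + 7·676 + 7·1742 + 1·311 + 4·302 = 21400; centroid 21400/22 ≈ 972.73.
Since 972.7 is above (smaller y than) 1100, the composition reads top-heavy.

top-heavy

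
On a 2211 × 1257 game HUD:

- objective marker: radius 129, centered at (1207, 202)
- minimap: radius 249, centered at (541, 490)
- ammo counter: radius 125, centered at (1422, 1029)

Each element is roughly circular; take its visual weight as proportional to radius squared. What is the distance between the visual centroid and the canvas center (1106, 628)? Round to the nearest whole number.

Weights ∝ r²: objective marker 129² = 16641, minimap 249² = 62001, ammo counter 125² = 15625; Σw = 94267.
Σw·x = 16641·1207 + 62001·541 + 15625·1422 = 75846978, so x̄ = 75846978/94267 ≈ 804.60.
Σw·y = 16641·202 + 62001·490 + 15625·1029 = 49820097, so ȳ = 49820097/94267 ≈ 528.50.
From (1106, 628): dx = -301.40, dy = -99.50, so the distance is √(dx²+dy²) ≈ 317.40.

≈ 317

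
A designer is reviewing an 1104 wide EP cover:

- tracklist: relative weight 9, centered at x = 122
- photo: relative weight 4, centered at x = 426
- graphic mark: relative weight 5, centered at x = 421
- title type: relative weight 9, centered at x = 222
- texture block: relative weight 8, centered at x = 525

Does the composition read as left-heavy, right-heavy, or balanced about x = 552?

Total weight = 9 + 4 + 5 + 9 + 8 = 35.
Σw·x = 9·122 + 4·426 + 5·421 + 9·222 + 8·525 = 11105, so x̄ = 11105/35 ≈ 317.29.
317.3 lies left of the midline 552, so the layout is left-heavy.

left-heavy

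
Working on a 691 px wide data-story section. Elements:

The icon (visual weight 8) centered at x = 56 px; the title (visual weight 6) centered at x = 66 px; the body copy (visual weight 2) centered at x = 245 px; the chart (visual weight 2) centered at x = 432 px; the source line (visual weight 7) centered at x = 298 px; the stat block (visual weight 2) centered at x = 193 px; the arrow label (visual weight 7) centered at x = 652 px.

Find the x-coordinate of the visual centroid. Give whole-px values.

x ≈ 272

Weights sum to 8 + 6 + 2 + 2 + 7 + 2 + 7 = 34.
Σw·x = 9234; x̄ = 9234/34 ≈ 271.59.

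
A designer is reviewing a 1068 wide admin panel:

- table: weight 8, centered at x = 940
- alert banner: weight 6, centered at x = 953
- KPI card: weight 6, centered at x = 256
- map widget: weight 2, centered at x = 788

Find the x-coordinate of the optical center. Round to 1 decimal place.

x ≈ 743.2

Σw = 8 + 6 + 6 + 2 = 22.
x: (8·940 + 6·953 + 6·256 + 2·788) / 22 = 16350 / 22 ≈ 743.18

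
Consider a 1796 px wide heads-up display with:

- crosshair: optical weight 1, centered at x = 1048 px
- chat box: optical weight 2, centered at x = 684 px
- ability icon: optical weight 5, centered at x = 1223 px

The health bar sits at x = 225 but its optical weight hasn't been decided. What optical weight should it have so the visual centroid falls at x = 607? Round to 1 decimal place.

w ≈ 9.6

Known weights sum to 1 + 2 + 5 = 8; their moment is 1·1048 + 2·684 + 5·1223 = 8531.
Set Σw·x/Σw = 607: (8531 + 225w) = 607·(8 + w).
Solving: w = (607·8 − 8531) / (225 − 607) = -3675 / -382 ≈ 9.62.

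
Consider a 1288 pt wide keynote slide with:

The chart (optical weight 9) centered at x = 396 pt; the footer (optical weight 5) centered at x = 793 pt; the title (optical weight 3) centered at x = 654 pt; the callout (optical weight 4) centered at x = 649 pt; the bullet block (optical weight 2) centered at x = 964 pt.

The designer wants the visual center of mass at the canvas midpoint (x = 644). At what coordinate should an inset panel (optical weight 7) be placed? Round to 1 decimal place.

x ≈ 757.9

New total weight: (9 + 5 + 3 + 4 + 2) + 7 = 30.
x: need Σw·x = 30·644 = 19320. Existing = 9·396 + 5·793 + 3·654 + 4·649 + 2·964 = 14015. Remainder 5305 / 7 ≈ 757.86.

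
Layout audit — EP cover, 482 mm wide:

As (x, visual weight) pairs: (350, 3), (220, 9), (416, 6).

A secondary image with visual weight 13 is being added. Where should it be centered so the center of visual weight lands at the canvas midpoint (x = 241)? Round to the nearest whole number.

After adding the secondary image, total weight = 3 + 9 + 6 + 13 = 31.
x: target moment 31×241 = 7471; current 3·350 + 9·220 + 6·416 = 5526; the secondary image supplies 1945, so x = 1945/13 ≈ 149.62.

x ≈ 150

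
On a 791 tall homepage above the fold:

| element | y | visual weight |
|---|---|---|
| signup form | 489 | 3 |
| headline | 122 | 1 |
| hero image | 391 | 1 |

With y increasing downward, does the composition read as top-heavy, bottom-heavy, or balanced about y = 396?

Weights sum to 3 + 1 + 1 = 5.
y: (3·489 + 1·122 + 1·391) / 5 = 1980 / 5 ≈ 396.00
That equals the midline 396 — balanced.

balanced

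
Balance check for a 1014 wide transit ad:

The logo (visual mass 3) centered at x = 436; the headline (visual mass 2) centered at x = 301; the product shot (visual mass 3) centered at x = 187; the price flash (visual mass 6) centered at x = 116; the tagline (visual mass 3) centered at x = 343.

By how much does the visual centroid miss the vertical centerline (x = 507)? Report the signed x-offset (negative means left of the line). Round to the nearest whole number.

≈ -260

Σw = 3 + 2 + 3 + 6 + 3 = 17.
x-moment: 3·436 + 2·301 + 3·187 + 6·116 + 3·343 = 4196; centroid 4196/17 ≈ 246.82.
Against x = 507, that's 246.82 − 507 = -260.18.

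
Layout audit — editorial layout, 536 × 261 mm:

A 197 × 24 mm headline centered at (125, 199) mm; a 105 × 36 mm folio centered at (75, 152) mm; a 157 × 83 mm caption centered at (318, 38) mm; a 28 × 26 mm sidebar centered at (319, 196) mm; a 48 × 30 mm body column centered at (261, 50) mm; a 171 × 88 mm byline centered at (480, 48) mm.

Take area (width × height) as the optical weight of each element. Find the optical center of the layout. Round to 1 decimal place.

Taking area as weight: headline 197·24 = 4728, folio 105·36 = 3780, caption 157·83 = 13031, sidebar 28·26 = 728, body column 48·30 = 1440, byline 171·88 = 15048. Sum 38755.
x: (4728·125 + 3780·75 + 13031·318 + 728·319 + 1440·261 + 15048·480) / 38755 = 12849470 / 38755 ≈ 331.56
y: (4728·199 + 3780·152 + 13031·38 + 728·196 + 1440·50 + 15048·48) / 38755 = 2947602 / 38755 ≈ 76.06

(331.6, 76.1)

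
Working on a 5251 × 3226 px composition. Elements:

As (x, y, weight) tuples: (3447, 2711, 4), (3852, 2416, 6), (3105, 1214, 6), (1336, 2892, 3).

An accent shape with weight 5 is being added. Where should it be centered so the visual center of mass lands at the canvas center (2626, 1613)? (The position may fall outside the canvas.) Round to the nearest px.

After adding the accent shape, total weight = 4 + 6 + 6 + 3 + 5 = 24.
x: need Σw·x = 24·2626 = 63024. Existing = 4·3447 + 6·3852 + 6·3105 + 3·1336 = 59538. Remainder 3486 / 5 ≈ 697.20.
y: need Σw·y = 24·1613 = 38712. Existing = 4·2711 + 6·2416 + 6·1214 + 3·2892 = 41300. Remainder -2588 / 5 ≈ -517.60.

(697, -518)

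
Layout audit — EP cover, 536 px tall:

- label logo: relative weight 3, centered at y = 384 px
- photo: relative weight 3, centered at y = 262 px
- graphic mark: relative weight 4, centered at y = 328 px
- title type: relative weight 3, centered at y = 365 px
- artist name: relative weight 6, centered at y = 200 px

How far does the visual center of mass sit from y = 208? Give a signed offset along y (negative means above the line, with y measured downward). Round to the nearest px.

Weights sum to 3 + 3 + 4 + 3 + 6 = 19.
y: (3·384 + 3·262 + 4·328 + 3·365 + 6·200) / 19 = 5545 / 19 ≈ 291.84
Offset from y = 208: 291.84 − 208 ≈ 83.84.

≈ 84 px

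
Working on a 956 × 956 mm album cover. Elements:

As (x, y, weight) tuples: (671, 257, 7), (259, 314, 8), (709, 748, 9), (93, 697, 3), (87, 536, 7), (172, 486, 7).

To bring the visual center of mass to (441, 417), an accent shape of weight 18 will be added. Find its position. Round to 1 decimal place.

After adding the accent shape, total weight = 7 + 8 + 9 + 3 + 7 + 7 + 18 = 59.
Along x: (15242 + 18·x) / 59 = 441 (existing moment 7·671 + 8·259 + 9·709 + 3·93 + 7·87 + 7·172 = 15242) ⇒ x = (26019 − 15242) / 18 ≈ 598.72.
Along y: (20288 + 18·y) / 59 = 417 (existing moment 7·257 + 8·314 + 9·748 + 3·697 + 7·536 + 7·486 = 20288) ⇒ y = (24603 − 20288) / 18 ≈ 239.72.

(598.7, 239.7)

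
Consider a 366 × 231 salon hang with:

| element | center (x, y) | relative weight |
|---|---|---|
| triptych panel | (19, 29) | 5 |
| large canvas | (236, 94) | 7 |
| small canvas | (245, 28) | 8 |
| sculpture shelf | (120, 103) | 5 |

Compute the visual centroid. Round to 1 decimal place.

(172.3, 61.7)

Σw = 5 + 7 + 8 + 5 = 25.
x-moment: 5·19 + 7·236 + 8·245 + 5·120 = 4307; centroid 4307/25 ≈ 172.28.
y-moment: 5·29 + 7·94 + 8·28 + 5·103 = 1542; centroid 1542/25 ≈ 61.68.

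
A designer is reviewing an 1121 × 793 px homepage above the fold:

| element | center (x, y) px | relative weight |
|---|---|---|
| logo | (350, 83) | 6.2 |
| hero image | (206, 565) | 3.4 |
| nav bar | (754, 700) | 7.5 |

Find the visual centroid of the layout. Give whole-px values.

Weights sum to 6.2 + 3.4 + 7.5 = 17.1.
Σw·x = 6.2·350 + 3.4·206 + 7.5·754 = 8525.4, so x̄ = 8525.4/17.1 ≈ 498.56.
Σw·y = 6.2·83 + 3.4·565 + 7.5·700 = 7685.6, so ȳ = 7685.6/17.1 ≈ 449.45.

(499, 449)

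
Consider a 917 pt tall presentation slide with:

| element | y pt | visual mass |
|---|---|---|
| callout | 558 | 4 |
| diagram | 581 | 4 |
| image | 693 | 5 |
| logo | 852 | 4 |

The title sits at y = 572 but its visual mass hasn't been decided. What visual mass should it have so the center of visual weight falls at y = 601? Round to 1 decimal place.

w ≈ 41.8

Known weights sum to 4 + 4 + 5 + 4 = 17; their moment is 4·558 + 4·581 + 5·693 + 4·852 = 11429.
Set Σw·y/Σw = 601: (11429 + 572w) = 601·(17 + w).
So w = (601·17 − 11429)/(572 − 601) = -1212/-29 ≈ 41.79.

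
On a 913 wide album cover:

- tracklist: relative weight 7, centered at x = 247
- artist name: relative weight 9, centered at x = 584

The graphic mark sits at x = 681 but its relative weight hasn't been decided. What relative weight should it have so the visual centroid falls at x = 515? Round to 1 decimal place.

w ≈ 7.6

Known weights sum to 7 + 9 = 16; their moment is 7·247 + 9·584 = 6985.
Set Σw·x/Σw = 515: (6985 + 681w) = 515·(16 + w).
So w = (515·16 − 6985)/(681 − 515) = 1255/166 ≈ 7.56.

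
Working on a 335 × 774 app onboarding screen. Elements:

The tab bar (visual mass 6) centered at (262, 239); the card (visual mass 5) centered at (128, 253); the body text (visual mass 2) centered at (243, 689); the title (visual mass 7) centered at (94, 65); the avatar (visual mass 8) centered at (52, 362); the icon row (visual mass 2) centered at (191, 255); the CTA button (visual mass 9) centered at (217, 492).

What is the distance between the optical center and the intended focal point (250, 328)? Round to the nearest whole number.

≈ 94

Weights sum to 6 + 5 + 2 + 7 + 8 + 2 + 9 = 39.
Σw·x = 6·262 + 5·128 + 2·243 + 7·94 + 8·52 + 2·191 + 9·217 = 6107, so x̄ = 6107/39 ≈ 156.59.
Σw·y = 6·239 + 5·253 + 2·689 + 7·65 + 8·362 + 2·255 + 9·492 = 12366, so ȳ = 12366/39 ≈ 317.08.
Offset from (250, 328): Δx ≈ -93.41, Δy ≈ -10.92; distance = √(Δx² + Δy²) ≈ 94.05.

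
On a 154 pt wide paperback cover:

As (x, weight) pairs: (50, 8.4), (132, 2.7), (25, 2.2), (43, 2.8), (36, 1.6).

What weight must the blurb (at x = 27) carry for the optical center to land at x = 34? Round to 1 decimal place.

w ≈ 58.2

Known weights sum to 8.4 + 2.7 + 2.2 + 2.8 + 1.6 = 17.7; their moment is 8.4·50 + 2.7·132 + 2.2·25 + 2.8·43 + 1.6·36 = 1009.4.
Set Σw·x/Σw = 34: (1009.4 + 27w) = 34·(17.7 + w).
So w = (34·17.7 − 1009.4)/(27 − 34) = -407.6/-7 ≈ 58.23.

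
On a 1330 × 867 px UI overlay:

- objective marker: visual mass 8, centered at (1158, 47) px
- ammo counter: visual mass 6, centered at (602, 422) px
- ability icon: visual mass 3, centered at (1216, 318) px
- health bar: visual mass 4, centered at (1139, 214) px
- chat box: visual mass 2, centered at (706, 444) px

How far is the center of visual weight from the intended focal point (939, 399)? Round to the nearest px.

≈ 160 px

Total weight = 8 + 6 + 3 + 4 + 2 = 23.
x: (8·1158 + 6·602 + 3·1216 + 4·1139 + 2·706) / 23 = 22492 / 23 ≈ 977.91
y: (8·47 + 6·422 + 3·318 + 4·214 + 2·444) / 23 = 5606 / 23 ≈ 243.74
Offset from (939, 399): Δx ≈ 38.91, Δy ≈ -155.26; distance = √(Δx² + Δy²) ≈ 160.06.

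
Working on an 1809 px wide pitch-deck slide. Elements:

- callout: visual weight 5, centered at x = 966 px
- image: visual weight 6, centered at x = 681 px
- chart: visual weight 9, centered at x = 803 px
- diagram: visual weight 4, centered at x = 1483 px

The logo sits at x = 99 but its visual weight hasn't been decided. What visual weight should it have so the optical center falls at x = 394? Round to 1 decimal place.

w ≈ 42.8

Existing Σw = 24 (5 + 6 + 9 + 4); existing moment 5·966 + 6·681 + 9·803 + 4·1483 = 22075.
Balance at x = 394 requires (22075 + w·99) / (24 + w) = 394.
Solving: w = (394·24 − 22075) / (99 − 394) = -12619 / -295 ≈ 42.78.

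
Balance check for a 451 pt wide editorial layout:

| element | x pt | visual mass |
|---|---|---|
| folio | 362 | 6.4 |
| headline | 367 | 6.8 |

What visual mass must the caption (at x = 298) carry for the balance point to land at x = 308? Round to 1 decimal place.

w ≈ 74.7

Known weights sum to 6.4 + 6.8 = 13.2; their moment is 6.4·362 + 6.8·367 = 4812.4.
Balance at x = 308 requires (4812.4 + w·298) / (13.2 + w) = 308.
Rearranging, w·(298 − 308) = 308·13.2 − 4812.4 = -746.8, so w ≈ -746.8/-10 = 74.68.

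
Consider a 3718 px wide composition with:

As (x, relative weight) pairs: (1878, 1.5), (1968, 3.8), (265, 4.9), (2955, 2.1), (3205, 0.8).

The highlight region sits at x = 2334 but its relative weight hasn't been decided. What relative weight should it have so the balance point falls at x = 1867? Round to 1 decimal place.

w ≈ 8.8

Fixed elements: Σw = 1.5 + 3.8 + 4.9 + 2.1 + 0.8 = 13.1, Σw·x = 1.5·1878 + 3.8·1968 + 4.9·265 + 2.1·2955 + 0.8·3205 = 20363.4.
Balance at x = 1867 requires (20363.4 + w·2334) / (13.1 + w) = 1867.
So w = (1867·13.1 − 20363.4)/(2334 − 1867) = 4094.3/467 ≈ 8.77.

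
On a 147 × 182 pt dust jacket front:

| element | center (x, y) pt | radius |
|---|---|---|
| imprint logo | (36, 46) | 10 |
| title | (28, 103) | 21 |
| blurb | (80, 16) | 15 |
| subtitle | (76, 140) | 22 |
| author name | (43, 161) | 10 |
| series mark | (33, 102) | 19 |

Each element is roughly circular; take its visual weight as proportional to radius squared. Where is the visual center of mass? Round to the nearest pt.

r² weights: imprint logo 10² = 100, title 21² = 441, blurb 15² = 225, subtitle 22² = 484, author name 10² = 100, series mark 19² = 361. Total = 1711.
Σw·x = 86945; x̄ = 86945/1711 ≈ 50.82.
Σw·y = 174305; ȳ = 174305/1711 ≈ 101.87.

(51, 102)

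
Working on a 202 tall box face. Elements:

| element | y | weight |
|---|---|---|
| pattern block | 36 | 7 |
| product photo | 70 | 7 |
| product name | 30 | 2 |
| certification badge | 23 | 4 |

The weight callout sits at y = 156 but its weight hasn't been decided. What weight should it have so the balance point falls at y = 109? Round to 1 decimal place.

w ≈ 27.4

Known weights sum to 7 + 7 + 2 + 4 = 20; their moment is 7·36 + 7·70 + 2·30 + 4·23 = 894.
For the centroid to hit 109: (894 + w·156) / (20 + w) = 109.
So w = (109·20 − 894)/(156 − 109) = 1286/47 ≈ 27.36.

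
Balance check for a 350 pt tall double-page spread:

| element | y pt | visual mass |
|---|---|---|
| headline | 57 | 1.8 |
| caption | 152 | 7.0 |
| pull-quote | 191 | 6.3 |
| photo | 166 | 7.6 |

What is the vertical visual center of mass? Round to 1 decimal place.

Σw = 1.8 + 7.0 + 6.3 + 7.6 = 22.7.
y: (1.8·57 + 7.0·152 + 6.3·191 + 7.6·166) / 22.7 = 3631.5 / 22.7 ≈ 159.98

y ≈ 160.0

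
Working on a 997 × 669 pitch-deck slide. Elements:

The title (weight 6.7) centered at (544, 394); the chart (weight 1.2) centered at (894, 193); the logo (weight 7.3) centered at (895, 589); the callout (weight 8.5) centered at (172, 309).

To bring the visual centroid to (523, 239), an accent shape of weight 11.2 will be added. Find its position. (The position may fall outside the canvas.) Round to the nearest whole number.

After adding the accent shape, total weight = 6.7 + 1.2 + 7.3 + 8.5 + 11.2 = 34.9.
x: target moment 34.9×523 = 18252.7; current 6.7·544 + 1.2·894 + 7.3·895 + 8.5·172 = 12713.1; the accent shape supplies 5539.6, so x = 5539.6/11.2 ≈ 494.61.
y: target moment 34.9×239 = 8341.1; current 6.7·394 + 1.2·193 + 7.3·589 + 8.5·309 = 9797.6; the accent shape supplies -1456.5, so y = -1456.5/11.2 ≈ -130.04.

(495, -130)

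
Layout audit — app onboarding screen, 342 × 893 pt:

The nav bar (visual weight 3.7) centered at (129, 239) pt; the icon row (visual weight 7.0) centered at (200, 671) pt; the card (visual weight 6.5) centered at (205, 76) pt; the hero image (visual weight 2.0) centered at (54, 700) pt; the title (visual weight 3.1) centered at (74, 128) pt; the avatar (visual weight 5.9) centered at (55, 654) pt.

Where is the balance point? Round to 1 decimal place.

(137.3, 416.0)

Σw = 3.7 + 7.0 + 6.5 + 2.0 + 3.1 + 5.9 = 28.2.
x-moment: 3.7·129 + 7.0·200 + 6.5·205 + 2.0·54 + 3.1·74 + 5.9·55 = 3871.7; centroid 3871.7/28.2 ≈ 137.29.
y-moment: 3.7·239 + 7.0·671 + 6.5·76 + 2.0·700 + 3.1·128 + 5.9·654 = 11730.7; centroid 11730.7/28.2 ≈ 415.98.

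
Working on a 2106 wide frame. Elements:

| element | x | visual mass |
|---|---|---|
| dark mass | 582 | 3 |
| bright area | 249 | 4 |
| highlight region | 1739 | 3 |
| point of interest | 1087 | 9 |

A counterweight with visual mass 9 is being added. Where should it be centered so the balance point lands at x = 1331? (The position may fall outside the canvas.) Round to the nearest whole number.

New total weight: (3 + 4 + 3 + 9) + 9 = 28.
x: target moment 28×1331 = 37268; current 3·582 + 4·249 + 3·1739 + 9·1087 = 17742; the counterweight supplies 19526, so x = 19526/9 ≈ 2169.56.

x ≈ 2170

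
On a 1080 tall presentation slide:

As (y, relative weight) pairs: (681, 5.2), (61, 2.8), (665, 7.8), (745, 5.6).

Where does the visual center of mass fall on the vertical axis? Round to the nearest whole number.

Σw = 5.2 + 2.8 + 7.8 + 5.6 = 21.4.
y-moment: 5.2·681 + 2.8·61 + 7.8·665 + 5.6·745 = 13071.0; centroid 13071.0/21.4 ≈ 610.79.

y ≈ 611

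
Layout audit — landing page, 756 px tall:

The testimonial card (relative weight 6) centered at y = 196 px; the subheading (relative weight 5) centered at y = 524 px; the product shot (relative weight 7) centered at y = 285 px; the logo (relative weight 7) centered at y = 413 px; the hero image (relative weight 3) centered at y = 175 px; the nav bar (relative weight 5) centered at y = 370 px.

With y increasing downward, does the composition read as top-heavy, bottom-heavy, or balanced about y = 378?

Weights sum to 6 + 5 + 7 + 7 + 3 + 5 = 33.
y: moment 11057 / weight 33 ≈ 335.06
335.1 vs midline 378 → top-heavy.

top-heavy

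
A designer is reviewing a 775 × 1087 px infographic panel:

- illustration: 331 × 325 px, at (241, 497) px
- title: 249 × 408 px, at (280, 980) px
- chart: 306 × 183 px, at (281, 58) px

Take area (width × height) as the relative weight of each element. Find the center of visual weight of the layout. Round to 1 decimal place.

Areas → weights: illustration 331·325 = 107575, title 249·408 = 101592, chart 306·183 = 55998; Σw = 265165.
x: (107575·241 + 101592·280 + 55998·281) / 265165 = 70106773 / 265165 ≈ 264.39
y: (107575·497 + 101592·980 + 55998·58) / 265165 = 156272819 / 265165 ≈ 589.34

(264.4, 589.3)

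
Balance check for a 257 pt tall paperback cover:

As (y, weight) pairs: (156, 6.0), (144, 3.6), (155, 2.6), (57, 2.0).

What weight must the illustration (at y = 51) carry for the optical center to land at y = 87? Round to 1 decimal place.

w ≈ 20.4

Known weights sum to 6.0 + 3.6 + 2.6 + 2.0 = 14.2; their moment is 6.0·156 + 3.6·144 + 2.6·155 + 2.0·57 = 1971.4.
For the centroid to hit 87: (1971.4 + w·51) / (14.2 + w) = 87.
Rearranging, w·(51 − 87) = 87·14.2 − 1971.4 = -736.0, so w ≈ -736.0/-36 = 20.44.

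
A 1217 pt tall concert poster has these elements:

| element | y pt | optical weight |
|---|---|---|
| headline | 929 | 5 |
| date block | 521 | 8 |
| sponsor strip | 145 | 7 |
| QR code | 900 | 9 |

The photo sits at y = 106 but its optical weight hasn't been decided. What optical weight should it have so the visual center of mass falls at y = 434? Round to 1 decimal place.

Existing Σw = 29 (5 + 8 + 7 + 9); existing moment 5·929 + 8·521 + 7·145 + 9·900 = 17928.
For the centroid to hit 434: (17928 + w·106) / (29 + w) = 434.
So w = (434·29 − 17928)/(106 − 434) = -5342/-328 ≈ 16.29.

w ≈ 16.3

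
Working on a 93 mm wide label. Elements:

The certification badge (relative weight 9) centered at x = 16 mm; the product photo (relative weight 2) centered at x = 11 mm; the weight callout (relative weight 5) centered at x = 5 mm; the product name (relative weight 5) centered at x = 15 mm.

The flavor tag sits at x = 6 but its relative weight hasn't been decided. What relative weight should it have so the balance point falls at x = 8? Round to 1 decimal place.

Known weights sum to 9 + 2 + 5 + 5 = 21; their moment is 9·16 + 2·11 + 5·5 + 5·15 = 266.
Balance at x = 8 requires (266 + w·6) / (21 + w) = 8.
So w = (8·21 − 266)/(6 − 8) = -98/-2 ≈ 49.00.

w ≈ 49.0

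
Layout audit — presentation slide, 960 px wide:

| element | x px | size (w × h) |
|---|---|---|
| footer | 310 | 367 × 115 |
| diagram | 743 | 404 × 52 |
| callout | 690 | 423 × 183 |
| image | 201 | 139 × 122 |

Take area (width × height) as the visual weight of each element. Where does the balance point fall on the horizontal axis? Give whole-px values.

x ≈ 543

Areas: footer 367·115 = 42205, diagram 404·52 = 21008, callout 423·183 = 77409, image 139·122 = 16958. Total weight = 157580.
Σw·x = 42205·310 + 21008·743 + 77409·690 + 16958·201 = 85513262, so x̄ = 85513262/157580 ≈ 542.67.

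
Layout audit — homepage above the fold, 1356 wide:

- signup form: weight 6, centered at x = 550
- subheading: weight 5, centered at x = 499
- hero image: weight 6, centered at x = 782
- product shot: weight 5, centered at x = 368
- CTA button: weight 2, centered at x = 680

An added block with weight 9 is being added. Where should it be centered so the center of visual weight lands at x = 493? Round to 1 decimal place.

x ≈ 286.9

After adding the added block, total weight = 6 + 5 + 6 + 5 + 2 + 9 = 33.
Along x: (13687 + 9·x) / 33 = 493 (existing moment 6·550 + 5·499 + 6·782 + 5·368 + 2·680 = 13687) ⇒ x = (16269 − 13687) / 9 ≈ 286.89.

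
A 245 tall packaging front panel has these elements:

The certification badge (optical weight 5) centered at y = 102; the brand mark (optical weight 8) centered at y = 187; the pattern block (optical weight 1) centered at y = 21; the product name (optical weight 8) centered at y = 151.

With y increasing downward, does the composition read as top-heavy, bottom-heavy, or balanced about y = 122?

Σw = 5 + 8 + 1 + 8 = 22.
y: (5·102 + 8·187 + 1·21 + 8·151) / 22 = 3235 / 22 ≈ 147.05
147.0 vs midline 122 → bottom-heavy.

bottom-heavy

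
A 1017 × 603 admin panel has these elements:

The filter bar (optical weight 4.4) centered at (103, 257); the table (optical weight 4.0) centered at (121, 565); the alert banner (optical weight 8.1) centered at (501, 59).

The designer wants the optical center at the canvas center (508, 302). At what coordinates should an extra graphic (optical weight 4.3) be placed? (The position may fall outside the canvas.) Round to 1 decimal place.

New total weight: (4.4 + 4.0 + 8.1) + 4.3 = 20.8.
x: need Σw·x = 20.8·508 = 10566.4. Existing = 4.4·103 + 4.0·121 + 8.1·501 = 4995.3. Remainder 5571.1 / 4.3 ≈ 1295.60.
y: need Σw·y = 20.8·302 = 6281.6. Existing = 4.4·257 + 4.0·565 + 8.1·59 = 3868.7. Remainder 2412.9 / 4.3 ≈ 561.14.

(1295.6, 561.1)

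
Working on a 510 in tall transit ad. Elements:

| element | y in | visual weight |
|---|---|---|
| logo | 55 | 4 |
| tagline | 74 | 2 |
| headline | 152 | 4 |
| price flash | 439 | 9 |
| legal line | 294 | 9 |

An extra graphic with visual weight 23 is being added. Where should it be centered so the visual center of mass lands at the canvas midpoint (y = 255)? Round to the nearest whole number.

y ≈ 236

New total weight: (4 + 2 + 4 + 9 + 9) + 23 = 51.
y: need Σw·y = 51·255 = 13005. Existing = 4·55 + 2·74 + 4·152 + 9·439 + 9·294 = 7573. Remainder 5432 / 23 ≈ 236.17.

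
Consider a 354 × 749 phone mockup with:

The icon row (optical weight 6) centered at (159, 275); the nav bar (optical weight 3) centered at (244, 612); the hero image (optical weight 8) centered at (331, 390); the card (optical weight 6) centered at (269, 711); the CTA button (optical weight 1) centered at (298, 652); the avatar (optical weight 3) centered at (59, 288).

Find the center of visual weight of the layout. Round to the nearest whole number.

(238, 459)

Total weight = 6 + 3 + 8 + 6 + 1 + 3 = 27.
Σw·x = 6·159 + 3·244 + 8·331 + 6·269 + 1·298 + 3·59 = 6423, so x̄ = 6423/27 ≈ 237.89.
Σw·y = 6·275 + 3·612 + 8·390 + 6·711 + 1·652 + 3·288 = 12388, so ȳ = 12388/27 ≈ 458.81.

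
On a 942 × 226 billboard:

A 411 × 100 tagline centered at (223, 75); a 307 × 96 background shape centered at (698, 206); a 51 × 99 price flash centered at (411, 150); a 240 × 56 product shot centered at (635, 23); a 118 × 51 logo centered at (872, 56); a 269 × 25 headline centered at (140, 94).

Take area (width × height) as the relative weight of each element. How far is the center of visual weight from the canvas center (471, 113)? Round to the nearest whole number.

Taking area as weight: tagline 411·100 = 41100, background shape 307·96 = 29472, price flash 51·99 = 5049, product shot 240·56 = 13440, logo 118·51 = 6018, headline 269·25 = 6725. Sum 101804.
Σw·x = 46535491; x̄ = 46535491/101804 ≈ 457.11.
y: moment 11189360 / weight 101804 ≈ 109.91
From (471, 113): dx = -13.89, dy = -3.09, so the distance is √(dx²+dy²) ≈ 14.23.

≈ 14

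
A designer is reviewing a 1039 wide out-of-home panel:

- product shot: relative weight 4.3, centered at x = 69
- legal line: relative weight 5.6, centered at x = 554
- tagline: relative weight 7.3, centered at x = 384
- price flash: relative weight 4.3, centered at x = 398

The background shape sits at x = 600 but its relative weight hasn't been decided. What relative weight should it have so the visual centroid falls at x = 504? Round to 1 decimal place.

Existing Σw = 21.5 (4.3 + 5.6 + 7.3 + 4.3); existing moment 4.3·69 + 5.6·554 + 7.3·384 + 4.3·398 = 7913.7.
For the centroid to hit 504: (7913.7 + w·600) / (21.5 + w) = 504.
So w = (504·21.5 − 7913.7)/(600 − 504) = 2922.3/96 ≈ 30.44.

w ≈ 30.4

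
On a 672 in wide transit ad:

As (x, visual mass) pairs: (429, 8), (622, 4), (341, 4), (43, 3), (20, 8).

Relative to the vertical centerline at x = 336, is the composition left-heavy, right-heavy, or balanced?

left-heavy

Total weight = 8 + 4 + 4 + 3 + 8 = 27.
Σw·x = 8·429 + 4·622 + 4·341 + 3·43 + 8·20 = 7573, so x̄ = 7573/27 ≈ 280.48.
Since 280.5 is left of 336, the composition reads left-heavy.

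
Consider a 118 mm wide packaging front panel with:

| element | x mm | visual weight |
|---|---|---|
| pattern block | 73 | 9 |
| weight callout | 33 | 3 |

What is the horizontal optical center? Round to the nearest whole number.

Σw = 9 + 3 = 12.
x-moment: 9·73 + 3·33 = 756; centroid 756/12 ≈ 63.00.

x ≈ 63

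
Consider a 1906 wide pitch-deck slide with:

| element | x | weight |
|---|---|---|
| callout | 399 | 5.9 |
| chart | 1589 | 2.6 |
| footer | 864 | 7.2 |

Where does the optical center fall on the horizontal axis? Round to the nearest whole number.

x ≈ 809

Σw = 5.9 + 2.6 + 7.2 = 15.7.
Σw·x = 5.9·399 + 2.6·1589 + 7.2·864 = 12706.3, so x̄ = 12706.3/15.7 ≈ 809.32.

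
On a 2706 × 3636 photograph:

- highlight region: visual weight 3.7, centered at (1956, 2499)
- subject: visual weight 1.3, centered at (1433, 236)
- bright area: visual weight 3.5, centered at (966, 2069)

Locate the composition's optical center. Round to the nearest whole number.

(1468, 1976)

Total weight = 3.7 + 1.3 + 3.5 = 8.5.
x-moment: 3.7·1956 + 1.3·1433 + 3.5·966 = 12481.1; centroid 12481.1/8.5 ≈ 1468.36.
y-moment: 3.7·2499 + 1.3·236 + 3.5·2069 = 16794.6; centroid 16794.6/8.5 ≈ 1975.84.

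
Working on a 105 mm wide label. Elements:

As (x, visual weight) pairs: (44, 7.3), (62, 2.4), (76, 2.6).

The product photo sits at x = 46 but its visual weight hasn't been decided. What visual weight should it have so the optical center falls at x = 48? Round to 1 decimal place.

Known weights sum to 7.3 + 2.4 + 2.6 = 12.3; their moment is 7.3·44 + 2.4·62 + 2.6·76 = 667.6.
Balance at x = 48 requires (667.6 + w·46) / (12.3 + w) = 48.
Rearranging, w·(46 − 48) = 48·12.3 − 667.6 = -77.2, so w ≈ -77.2/-2 = 38.60.

w ≈ 38.6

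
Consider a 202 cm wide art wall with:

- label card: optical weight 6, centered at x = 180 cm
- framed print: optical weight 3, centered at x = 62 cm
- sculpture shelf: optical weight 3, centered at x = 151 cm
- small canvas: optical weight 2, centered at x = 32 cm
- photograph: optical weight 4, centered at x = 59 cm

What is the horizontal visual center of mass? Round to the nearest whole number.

Σw = 6 + 3 + 3 + 2 + 4 = 18.
Σw·x = 6·180 + 3·62 + 3·151 + 2·32 + 4·59 = 2019, so x̄ = 2019/18 ≈ 112.17.

x ≈ 112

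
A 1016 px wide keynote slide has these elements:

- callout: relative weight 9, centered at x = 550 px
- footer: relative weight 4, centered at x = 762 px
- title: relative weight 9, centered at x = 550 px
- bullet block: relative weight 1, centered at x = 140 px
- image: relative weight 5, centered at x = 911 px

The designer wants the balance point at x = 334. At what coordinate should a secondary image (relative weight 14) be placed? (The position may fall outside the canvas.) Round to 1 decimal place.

With the secondary image, Σw becomes 9 + 4 + 9 + 1 + 5 + 14 = 42.
x: need Σw·x = 42·334 = 14028. Existing = 9·550 + 4·762 + 9·550 + 1·140 + 5·911 = 17643. Remainder -3615 / 14 ≈ -258.21.

x ≈ -258.2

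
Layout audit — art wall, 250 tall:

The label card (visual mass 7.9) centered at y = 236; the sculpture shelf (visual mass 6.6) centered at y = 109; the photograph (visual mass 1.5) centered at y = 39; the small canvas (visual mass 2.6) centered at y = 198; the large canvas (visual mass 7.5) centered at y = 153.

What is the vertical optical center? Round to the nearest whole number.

y ≈ 165

Total weight = 7.9 + 6.6 + 1.5 + 2.6 + 7.5 = 26.1.
y: (7.9·236 + 6.6·109 + 1.5·39 + 2.6·198 + 7.5·153) / 26.1 = 4304.6 / 26.1 ≈ 164.93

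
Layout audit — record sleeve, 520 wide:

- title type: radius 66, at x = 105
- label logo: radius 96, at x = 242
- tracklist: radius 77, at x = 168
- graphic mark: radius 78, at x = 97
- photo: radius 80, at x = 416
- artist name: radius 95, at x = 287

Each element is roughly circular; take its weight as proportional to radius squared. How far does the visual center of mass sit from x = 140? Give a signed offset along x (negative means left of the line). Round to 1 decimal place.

≈ 92.3

Weights ∝ r²: title type 66² = 4356, label logo 96² = 9216, tracklist 77² = 5929, graphic mark 78² = 6084, photo 80² = 6400, artist name 95² = 9025; Σw = 41010.
x: moment 9526447 / weight 41010 ≈ 232.30
Offset from x = 140: 232.30 − 140 ≈ 92.30.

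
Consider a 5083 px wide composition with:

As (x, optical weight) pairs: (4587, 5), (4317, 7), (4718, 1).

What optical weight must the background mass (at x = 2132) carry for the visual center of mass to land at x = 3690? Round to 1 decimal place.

Existing Σw = 13 (5 + 7 + 1); existing moment 5·4587 + 7·4317 + 1·4718 = 57872.
For the centroid to hit 3690: (57872 + w·2132) / (13 + w) = 3690.
So w = (3690·13 − 57872)/(2132 − 3690) = -9902/-1558 ≈ 6.36.

w ≈ 6.4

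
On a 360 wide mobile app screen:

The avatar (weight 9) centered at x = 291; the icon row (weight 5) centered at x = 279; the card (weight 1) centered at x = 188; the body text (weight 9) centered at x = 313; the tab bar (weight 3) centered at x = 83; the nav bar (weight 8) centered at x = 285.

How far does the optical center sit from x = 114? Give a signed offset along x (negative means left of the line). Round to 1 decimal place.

≈ 158.8

Weights sum to 9 + 5 + 1 + 9 + 3 + 8 = 35.
x-moment: 9·291 + 5·279 + 1·188 + 9·313 + 3·83 + 8·285 = 9548; centroid 9548/35 ≈ 272.80.
Against x = 114, that's 272.80 − 114 = 158.80.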